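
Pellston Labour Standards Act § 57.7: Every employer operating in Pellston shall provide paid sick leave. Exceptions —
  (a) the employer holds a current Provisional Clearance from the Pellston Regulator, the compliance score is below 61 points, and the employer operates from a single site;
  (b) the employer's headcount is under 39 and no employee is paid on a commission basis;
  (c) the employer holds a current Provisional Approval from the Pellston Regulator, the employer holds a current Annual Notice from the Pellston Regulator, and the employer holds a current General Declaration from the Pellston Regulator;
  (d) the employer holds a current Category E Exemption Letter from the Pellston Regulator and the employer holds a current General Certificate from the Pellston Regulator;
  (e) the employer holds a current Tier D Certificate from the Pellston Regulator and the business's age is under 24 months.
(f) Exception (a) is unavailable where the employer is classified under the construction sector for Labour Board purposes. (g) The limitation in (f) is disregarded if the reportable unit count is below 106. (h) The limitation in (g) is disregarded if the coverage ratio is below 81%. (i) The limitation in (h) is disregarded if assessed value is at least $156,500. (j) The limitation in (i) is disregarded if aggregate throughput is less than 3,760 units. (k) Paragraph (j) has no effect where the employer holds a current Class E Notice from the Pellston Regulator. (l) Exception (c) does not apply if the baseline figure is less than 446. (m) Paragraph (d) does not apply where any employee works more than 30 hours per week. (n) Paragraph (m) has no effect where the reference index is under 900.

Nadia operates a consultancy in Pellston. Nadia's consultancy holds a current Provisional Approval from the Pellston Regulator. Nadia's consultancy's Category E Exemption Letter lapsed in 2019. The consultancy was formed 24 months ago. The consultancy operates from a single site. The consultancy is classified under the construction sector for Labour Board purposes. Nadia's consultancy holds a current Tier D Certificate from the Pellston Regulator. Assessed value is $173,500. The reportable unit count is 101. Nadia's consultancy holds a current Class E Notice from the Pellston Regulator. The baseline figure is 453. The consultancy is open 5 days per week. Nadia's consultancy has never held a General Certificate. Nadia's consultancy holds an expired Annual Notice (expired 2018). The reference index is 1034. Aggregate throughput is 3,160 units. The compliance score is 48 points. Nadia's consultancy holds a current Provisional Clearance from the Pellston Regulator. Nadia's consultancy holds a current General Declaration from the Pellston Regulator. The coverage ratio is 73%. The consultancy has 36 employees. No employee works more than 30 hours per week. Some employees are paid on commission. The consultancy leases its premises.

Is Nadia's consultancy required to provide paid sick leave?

No — exception (a) applies; Nadia's consultancy is not required to provide paid sick leave.

All of (a)'s requirements are met (a current Provisional Clearance is held; the compliance score is 48 points, below the 61 points limit; the employer operates from a single site). As to paragraphs (f)–(k): (f) is engaged (the consultancy is classified under the construction sector), but is overridden by (g): (g) operates against (f): the reportable unit count is 101, below the 106 limit. (h) is engaged (the coverage ratio is 73%, below the 81% limit), but is itself disapplied by (i): (i) operates against (h): assessed value is $173,500, meeting the $156,500 threshold. (j) would limit (i) — aggregate throughput is 3,160 units, less than the 3,760 units limit — but (k) sets (j) aside: (k) operates against (j): a current Class E Notice is held. So (a) applies.
Exception (b) does not apply: some employees are paid on commission.
Exception (c) fails — there is no Annual Notice in force.
Exception (d) requires that the employer holds a current Category E Exemption Letter from the Pellston Regulator; but the Category E Exemption Letter is not current, so (d) is unavailable.
Exception (e) does not apply: the business's age is 24 months, not under 24 months.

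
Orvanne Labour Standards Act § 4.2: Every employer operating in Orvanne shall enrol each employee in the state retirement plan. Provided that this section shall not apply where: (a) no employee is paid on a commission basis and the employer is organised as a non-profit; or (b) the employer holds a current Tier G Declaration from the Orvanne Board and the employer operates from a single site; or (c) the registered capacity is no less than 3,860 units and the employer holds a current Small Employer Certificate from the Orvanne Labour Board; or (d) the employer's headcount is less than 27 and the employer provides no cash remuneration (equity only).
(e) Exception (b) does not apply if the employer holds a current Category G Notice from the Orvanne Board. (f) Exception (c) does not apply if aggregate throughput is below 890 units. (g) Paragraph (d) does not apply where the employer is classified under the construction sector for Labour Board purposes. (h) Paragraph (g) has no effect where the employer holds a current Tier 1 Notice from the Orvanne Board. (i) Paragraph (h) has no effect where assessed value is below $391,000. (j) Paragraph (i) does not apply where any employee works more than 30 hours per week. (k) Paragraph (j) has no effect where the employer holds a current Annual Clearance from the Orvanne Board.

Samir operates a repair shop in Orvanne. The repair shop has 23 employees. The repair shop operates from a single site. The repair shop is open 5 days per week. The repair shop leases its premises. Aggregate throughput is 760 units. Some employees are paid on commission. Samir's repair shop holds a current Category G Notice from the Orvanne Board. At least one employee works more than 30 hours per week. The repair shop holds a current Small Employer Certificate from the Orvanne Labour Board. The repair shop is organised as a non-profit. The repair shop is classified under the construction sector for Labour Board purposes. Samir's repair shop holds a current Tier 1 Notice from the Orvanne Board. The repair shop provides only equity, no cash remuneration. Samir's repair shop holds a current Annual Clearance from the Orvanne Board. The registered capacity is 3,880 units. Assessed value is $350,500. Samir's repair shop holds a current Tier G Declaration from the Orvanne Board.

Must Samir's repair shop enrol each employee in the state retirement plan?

Yes — Samir's repair shop must enrol each employee in the state retirement plan.

Exception (a) requires that no employee is paid on a commission basis; but some employees are paid on commission, so (a) is unavailable.
Exception (b): a current Tier G Declaration is held; the employer operates from a single site — every condition holds. But applying paragraph (e): (e) is triggered — a current Category G Notice is held. (b) is therefore removed.
Exception (c) is satisfied on its face — the registered capacity is 3,880 units, meeting the 3,860 units threshold; a current Small Employer Certificate is held. Turning to paragraph (f): (f) operates against (c): aggregate throughput is 760 units, below the 890 units limit. So (c) is unavailable.
All of (d)'s requirements are met (the employer's headcount is 23, less than the 27 limit; remuneration is equity-only). But: (g) operates against (d): the repair shop is classified under the construction sector. (h) would limit (g) — a current Tier 1 Notice is held — but (i) sets (h) aside: (i) is engaged — assessed value is $350,500, below the $391,000 limit. (j) would limit (i) — at least one employee exceeds 30 hours/week — but (k) sets (j) aside: (k) operates against (j): a current Annual Clearance is held. (d) is therefore removed.
No exception displaces § 4.2.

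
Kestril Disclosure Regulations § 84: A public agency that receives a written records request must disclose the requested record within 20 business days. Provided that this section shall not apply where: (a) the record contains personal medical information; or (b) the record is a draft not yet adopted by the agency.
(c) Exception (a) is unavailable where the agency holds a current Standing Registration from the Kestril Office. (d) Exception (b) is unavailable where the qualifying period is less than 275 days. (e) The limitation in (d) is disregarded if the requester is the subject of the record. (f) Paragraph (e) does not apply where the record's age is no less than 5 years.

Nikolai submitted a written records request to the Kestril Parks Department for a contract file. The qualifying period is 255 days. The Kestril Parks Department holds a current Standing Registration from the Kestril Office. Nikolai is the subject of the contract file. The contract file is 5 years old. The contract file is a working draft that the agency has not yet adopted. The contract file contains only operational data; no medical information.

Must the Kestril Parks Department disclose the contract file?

Exception (a) fails — the contract file contains only operational data.
Exception (b)'s conditions are all satisfied: the contract file is an unadopted draft. However, paragraphs (d)–(f) must be considered: (d) operates against (b): the qualifying period is 255 days, less than the 275 days limit. (e) applies (Nikolai is the subject of the contract file), but is displaced by (f): (f) operates — the record's age is 5 years, meeting the 5 years threshold. So (b) is unavailable.
No exception is made out. the Kestril Parks Department falls within the general rule.

Yes — the Kestril Parks Department must disclose the contract file.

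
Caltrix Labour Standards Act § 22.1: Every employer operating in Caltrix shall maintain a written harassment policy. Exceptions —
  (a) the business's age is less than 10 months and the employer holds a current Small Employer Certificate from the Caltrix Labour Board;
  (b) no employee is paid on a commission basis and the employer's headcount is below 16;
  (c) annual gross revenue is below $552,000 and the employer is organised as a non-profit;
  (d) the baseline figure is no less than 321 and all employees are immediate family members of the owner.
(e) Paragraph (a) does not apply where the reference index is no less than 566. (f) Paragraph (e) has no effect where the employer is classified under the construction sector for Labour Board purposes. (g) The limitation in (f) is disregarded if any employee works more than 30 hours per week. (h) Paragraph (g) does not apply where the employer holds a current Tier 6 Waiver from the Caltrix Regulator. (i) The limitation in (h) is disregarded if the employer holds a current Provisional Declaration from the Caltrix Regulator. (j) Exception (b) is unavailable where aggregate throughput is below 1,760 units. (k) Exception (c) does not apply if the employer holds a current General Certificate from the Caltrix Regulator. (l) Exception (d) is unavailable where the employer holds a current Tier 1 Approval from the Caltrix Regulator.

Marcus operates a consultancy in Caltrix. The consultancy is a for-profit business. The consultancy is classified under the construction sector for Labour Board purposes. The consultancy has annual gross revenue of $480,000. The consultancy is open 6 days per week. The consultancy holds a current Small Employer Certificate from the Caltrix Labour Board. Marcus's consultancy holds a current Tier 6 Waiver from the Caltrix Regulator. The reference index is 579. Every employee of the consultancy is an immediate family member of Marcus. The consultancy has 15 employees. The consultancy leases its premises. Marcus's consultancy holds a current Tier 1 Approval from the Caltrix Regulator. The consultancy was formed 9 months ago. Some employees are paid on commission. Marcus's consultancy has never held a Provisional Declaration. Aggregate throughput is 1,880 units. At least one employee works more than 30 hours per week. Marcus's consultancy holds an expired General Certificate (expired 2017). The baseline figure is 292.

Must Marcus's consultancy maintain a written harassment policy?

All of (a)'s requirements are met (the business's age is 9 months, less than the 10 months limit; a current Small Employer Certificate is held). As to paragraphs (e)–(i): (e) operates (the reference index is 579, meeting the 566 threshold), but yields to (f): (f) operates against (e): the consultancy is classified under the construction sector. (g) operates (at least one employee exceeds 30 hours/week), but is set aside by (h): (h) is triggered — a current Tier 6 Waiver is held. (i) does not operate here (no current Provisional Declaration is held), so (h) stands. Exception (a) stands.
Exception (b) fails — some employees are paid on commission.
Exception (c) fails — the employer is for-profit.
Exception (d) fails — the baseline figure is 292, short of 321.

No — exception (a) applies; Marcus's consultancy is not required to maintain a written harassment policy.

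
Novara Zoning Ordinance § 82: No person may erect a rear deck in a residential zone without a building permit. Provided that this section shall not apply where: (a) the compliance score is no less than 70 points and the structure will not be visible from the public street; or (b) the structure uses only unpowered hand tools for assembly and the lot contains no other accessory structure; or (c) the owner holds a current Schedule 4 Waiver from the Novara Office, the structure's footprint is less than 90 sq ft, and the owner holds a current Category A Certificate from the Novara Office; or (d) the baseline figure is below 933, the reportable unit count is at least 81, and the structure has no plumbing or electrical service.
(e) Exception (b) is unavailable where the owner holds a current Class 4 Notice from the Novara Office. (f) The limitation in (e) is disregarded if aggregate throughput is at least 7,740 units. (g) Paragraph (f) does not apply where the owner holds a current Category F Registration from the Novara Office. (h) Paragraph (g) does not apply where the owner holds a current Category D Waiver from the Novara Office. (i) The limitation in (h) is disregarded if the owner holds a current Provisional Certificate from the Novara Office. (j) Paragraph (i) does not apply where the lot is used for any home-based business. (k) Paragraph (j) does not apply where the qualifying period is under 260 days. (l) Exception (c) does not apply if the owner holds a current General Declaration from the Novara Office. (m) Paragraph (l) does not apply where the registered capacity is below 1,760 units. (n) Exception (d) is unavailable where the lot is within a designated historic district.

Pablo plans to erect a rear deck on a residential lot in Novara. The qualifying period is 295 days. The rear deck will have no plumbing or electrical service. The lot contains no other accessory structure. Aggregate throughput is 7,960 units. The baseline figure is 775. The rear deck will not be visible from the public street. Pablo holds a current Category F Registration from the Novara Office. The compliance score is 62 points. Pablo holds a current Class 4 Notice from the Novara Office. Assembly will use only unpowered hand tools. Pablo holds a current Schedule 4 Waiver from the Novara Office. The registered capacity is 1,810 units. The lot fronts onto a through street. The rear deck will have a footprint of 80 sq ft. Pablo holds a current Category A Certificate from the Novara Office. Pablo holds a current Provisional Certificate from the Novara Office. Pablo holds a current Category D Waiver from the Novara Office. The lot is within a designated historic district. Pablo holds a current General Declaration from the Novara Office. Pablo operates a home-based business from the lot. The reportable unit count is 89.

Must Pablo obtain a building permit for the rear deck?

Exception (a) does not apply: the compliance score is 62 points, short of 70 points.
Exception (b)'s conditions are all satisfied: assembly uses only hand tools; the lot has no other accessory structure. Applying paragraphs (e)–(k): (e) applies (a current Class 4 Notice is held), but is displaced by (f): (f) is engaged — aggregate throughput is 7,960 units, meeting the 7,740 units threshold. (g) is engaged (a current Category F Registration is held), but is overridden by (h): (h) applies — a current Category D Waiver is held. (i) is triggered (a current Provisional Certificate is held), but is displaced by (j): (j) operates against (i): a home-based business operates on the lot. (k), which would lift (j), is not triggered — the qualifying period is 295 days, not under 260 days. Exception (b) stands.
All of (c)'s requirements are met (a current Schedule 4 Waiver is held; the structure's footprint is 80 sq ft, less than the 90 sq ft limit; a current Category A Certificate is held). However, paragraphs (l)–(m) must be considered: (l) applies — a current General Declaration is held. (m) does not operate here (the registered capacity is 1,810 units, not below 1,760 units), so (l) stands. So (c) is unavailable.
All of (d)'s requirements are met (the baseline figure is 775, below the 933 limit; the reportable unit count is 89, meeting the 81 threshold; there is no plumbing or electrical service). But applying paragraph (n): (n) operates against (d): the lot is in a historic district. So (d) is unavailable.

No — exception (b) applies; Pablo does not need a building permit.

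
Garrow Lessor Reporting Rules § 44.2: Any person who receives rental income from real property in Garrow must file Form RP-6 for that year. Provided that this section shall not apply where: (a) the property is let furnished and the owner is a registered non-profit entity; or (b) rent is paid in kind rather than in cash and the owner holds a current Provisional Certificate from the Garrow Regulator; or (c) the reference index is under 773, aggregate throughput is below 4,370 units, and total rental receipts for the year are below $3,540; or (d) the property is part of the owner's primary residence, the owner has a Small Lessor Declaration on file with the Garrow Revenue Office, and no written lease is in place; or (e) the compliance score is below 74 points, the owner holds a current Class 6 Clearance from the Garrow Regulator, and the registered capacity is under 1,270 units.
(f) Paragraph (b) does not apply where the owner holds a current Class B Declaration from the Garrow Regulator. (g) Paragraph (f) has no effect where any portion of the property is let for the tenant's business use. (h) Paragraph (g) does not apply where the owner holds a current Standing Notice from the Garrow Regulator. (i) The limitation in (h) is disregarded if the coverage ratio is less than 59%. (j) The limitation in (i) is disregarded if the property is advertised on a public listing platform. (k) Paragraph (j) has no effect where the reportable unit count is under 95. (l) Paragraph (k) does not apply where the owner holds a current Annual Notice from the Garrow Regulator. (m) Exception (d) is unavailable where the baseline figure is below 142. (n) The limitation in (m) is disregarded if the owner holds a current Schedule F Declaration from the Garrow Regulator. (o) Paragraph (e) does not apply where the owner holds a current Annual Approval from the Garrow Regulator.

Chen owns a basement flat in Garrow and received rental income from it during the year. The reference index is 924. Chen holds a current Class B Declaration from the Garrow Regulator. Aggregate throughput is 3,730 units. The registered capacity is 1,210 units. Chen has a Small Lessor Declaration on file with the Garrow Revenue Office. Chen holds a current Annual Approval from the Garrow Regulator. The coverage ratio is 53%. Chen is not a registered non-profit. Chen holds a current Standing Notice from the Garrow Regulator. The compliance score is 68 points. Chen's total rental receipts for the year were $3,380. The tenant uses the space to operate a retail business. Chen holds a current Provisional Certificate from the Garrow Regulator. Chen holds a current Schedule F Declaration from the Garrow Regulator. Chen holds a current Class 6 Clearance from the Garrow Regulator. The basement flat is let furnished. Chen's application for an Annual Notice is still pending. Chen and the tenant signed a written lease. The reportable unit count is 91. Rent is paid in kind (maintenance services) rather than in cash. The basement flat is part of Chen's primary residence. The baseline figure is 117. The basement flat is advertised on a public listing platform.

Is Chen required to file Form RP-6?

No — exception (b) applies; Chen is not required to file Form RP-6.

Exception (a) does not apply: Chen is not a registered non-profit.
Exception (b)'s conditions are all satisfied: rent is paid in kind; a current Provisional Certificate is held. As to paragraphs (f)–(l): (f) would limit (b) — a current Class B Declaration is held — but (g) sets (f) aside: (g) is engaged — the space is let for business use. (h) operates (a current Standing Notice is held), but yields to (i): (i) operates against (h): the coverage ratio is 53%, less than the 59% limit. (j) operates (the property is publicly advertised), but is overridden by (k): (k) operates against (j): the reportable unit count is 91, under the 95 limit. (l) is not triggered (the Annual Notice is not current), so (k) stands. So (b) applies.
Exception (c) fails — the reference index is 924, not under 773.
Exception (d) requires that no written lease is in place; but a written lease is in place, so (d) is unavailable.
All of (e)'s requirements are met (the compliance score is 68 points, below the 74 points limit; a current Class 6 Clearance is held; the registered capacity is 1,210 units, under the 1,270 units limit). But: (o) operates — a current Annual Approval is held. Exception (e) does not apply.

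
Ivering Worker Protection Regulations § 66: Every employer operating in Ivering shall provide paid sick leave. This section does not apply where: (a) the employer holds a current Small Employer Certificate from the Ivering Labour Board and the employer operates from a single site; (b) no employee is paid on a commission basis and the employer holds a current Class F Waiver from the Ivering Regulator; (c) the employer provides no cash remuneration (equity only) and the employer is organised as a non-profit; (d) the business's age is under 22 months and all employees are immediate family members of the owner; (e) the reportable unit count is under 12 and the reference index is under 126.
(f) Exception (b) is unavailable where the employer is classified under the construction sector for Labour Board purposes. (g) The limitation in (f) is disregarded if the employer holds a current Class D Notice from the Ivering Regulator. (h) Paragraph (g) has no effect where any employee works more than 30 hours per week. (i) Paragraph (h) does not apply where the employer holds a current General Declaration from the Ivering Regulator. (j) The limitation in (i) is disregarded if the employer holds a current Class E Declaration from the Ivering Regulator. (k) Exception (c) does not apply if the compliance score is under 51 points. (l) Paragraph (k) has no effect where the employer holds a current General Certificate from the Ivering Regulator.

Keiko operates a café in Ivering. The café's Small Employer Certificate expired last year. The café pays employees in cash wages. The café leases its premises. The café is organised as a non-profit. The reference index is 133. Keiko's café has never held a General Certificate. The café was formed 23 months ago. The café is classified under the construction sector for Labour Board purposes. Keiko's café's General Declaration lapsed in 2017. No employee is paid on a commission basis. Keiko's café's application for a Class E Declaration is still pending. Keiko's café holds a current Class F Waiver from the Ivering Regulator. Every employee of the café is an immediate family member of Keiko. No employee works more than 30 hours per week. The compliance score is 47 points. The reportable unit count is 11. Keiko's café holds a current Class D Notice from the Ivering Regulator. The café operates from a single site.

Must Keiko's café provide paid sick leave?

Exception (a) fails — the Small Employer Certificate has expired.
Exception (b)'s conditions are all satisfied: no employee is paid on commission; a current Class F Waiver is held. Under paragraphs (f)–(j): (f) would limit (b) — the café is classified under the construction sector — but (g) sets (f) aside: (g) operates against (f): a current Class D Notice is held. (h) is not triggered (no employee exceeds 30 hours/week), so (g) stands. So (b) applies.
Exception (c) does not apply: employees are paid cash wages.
Exception (d) requires that the business's age is under 22 months; but the business's age is 23 months, not under 22 months, so (d) is unavailable.
Exception (e) requires that the reference index is under 126; but the reference index is 133, not under 126, so (e) is unavailable.

No — exception (b) applies; Keiko's café is not required to provide paid sick leave.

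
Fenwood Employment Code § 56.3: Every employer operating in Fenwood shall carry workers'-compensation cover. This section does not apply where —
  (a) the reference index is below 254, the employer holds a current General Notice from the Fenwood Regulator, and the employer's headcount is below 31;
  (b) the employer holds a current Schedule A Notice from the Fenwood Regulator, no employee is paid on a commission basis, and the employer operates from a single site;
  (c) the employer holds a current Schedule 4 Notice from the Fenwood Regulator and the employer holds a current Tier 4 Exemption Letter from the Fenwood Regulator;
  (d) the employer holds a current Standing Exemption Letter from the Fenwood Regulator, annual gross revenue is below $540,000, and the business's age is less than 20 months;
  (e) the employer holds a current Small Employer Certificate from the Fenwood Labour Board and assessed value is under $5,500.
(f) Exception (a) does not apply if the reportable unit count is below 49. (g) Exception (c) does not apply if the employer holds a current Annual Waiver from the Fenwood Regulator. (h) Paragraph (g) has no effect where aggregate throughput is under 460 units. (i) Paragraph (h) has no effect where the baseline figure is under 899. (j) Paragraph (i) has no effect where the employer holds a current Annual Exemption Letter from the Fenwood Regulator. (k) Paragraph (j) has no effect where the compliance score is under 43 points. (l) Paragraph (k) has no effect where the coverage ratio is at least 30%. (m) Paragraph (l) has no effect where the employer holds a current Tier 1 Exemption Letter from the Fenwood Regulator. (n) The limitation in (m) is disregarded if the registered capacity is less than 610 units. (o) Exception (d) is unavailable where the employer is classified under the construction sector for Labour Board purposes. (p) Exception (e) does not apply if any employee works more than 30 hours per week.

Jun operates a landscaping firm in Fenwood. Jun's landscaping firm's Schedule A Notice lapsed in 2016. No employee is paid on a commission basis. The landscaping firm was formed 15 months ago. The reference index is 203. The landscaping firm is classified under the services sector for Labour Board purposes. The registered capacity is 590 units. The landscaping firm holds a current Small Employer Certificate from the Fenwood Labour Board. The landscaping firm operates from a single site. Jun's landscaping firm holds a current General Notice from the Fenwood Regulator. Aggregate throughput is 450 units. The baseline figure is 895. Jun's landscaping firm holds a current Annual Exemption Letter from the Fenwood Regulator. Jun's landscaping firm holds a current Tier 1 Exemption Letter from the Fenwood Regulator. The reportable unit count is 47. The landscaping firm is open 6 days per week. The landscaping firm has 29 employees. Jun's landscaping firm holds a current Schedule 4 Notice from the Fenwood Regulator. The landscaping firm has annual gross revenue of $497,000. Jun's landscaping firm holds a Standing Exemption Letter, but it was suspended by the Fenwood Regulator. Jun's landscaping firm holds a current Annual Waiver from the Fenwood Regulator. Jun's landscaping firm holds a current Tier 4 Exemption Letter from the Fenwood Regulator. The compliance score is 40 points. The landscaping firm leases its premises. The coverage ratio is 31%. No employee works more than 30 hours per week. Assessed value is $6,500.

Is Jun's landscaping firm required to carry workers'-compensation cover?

No — exception (c) applies; Jun's landscaping firm is not required to carry workers'-compensation cover.

All of (a)'s requirements are met (the reference index is 203, below the 254 limit; a current General Notice is held; the employer's headcount is 29, below the 31 limit). Turning to paragraph (f): (f) operates against (a): the reportable unit count is 47, below the 49 limit. So (a) is unavailable.
Exception (b) does not apply: no current Schedule A Notice is held.
Exception (c): a current Schedule 4 Notice is held; a current Tier 4 Exemption Letter is held — every condition holds. Applying paragraphs (g)–(n): (g) is triggered (a current Annual Waiver is held), but is itself disapplied by (h): (h) operates against (g): aggregate throughput is 450 units, under the 460 units limit. (i) would limit (h) — the baseline figure is 895, under the 899 limit — but (j) sets (i) aside: (j) is engaged — a current Annual Exemption Letter is held. (k) would limit (j) — the compliance score is 40 points, under the 43 points limit — but (l) sets (k) aside: (l) operates against (k): the coverage ratio is 31%, meeting the 30% threshold. (m) is triggered (a current Tier 1 Exemption Letter is held), but is set aside by (n): (n) applies — the registered capacity is 590 units, less than the 610 units limit. Exception (c) stands.
Exception (d) fails — the Standing Exemption Letter is not current.
Exception (e) requires that assessed value is under $5,500; but assessed value is $6,500, not under $5,500, so (e) is unavailable.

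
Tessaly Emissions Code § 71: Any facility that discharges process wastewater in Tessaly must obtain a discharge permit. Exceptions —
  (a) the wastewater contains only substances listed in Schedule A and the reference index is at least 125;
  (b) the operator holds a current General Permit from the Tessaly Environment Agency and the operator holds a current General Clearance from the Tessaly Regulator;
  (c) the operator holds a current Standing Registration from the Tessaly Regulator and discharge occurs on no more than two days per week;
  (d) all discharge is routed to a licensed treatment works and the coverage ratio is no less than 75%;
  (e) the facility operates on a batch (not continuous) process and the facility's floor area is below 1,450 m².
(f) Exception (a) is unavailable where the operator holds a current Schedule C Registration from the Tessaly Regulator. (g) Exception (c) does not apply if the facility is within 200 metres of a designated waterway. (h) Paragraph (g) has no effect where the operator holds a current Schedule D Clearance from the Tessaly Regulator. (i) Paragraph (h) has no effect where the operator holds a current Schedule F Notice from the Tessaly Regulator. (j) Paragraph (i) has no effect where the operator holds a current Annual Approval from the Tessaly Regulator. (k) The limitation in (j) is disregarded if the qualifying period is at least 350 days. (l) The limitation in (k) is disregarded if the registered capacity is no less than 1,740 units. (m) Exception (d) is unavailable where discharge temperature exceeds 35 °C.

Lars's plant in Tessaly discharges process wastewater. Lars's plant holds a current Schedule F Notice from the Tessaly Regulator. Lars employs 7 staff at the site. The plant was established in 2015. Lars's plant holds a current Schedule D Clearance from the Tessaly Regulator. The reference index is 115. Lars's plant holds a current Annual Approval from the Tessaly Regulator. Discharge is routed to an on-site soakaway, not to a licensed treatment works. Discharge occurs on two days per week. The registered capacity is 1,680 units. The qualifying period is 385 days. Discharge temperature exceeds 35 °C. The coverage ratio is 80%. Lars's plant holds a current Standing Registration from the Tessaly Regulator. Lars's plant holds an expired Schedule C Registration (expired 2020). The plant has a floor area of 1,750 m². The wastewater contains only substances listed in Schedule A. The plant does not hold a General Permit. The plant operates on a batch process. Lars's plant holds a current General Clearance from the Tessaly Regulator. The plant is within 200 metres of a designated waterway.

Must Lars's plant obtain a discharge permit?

Yes — Lars's plant must obtain a discharge permit.

Exception (a) fails — the reference index is 115, short of 125.
Exception (b) requires that the operator holds a current General Permit from the Tessaly Environment Agency; but no General Permit is held, so (b) is unavailable.
Exception (c) is satisfied on its face — a current Standing Registration is held; discharge occurs on no more than two days per week. But applying paragraphs (g)–(l): (g) applies — the plant is within 200 m of a designated waterway. (h) would limit (g) — a current Schedule D Clearance is held — but (i) sets (h) aside: (i) is engaged — a current Schedule F Notice is held. (j) would limit (i) — a current Annual Approval is held — but (k) sets (j) aside: (k) operates against (j): the qualifying period is 385 days, meeting the 350 days threshold. (l) does not operate here (the registered capacity is 1,680 units, short of 1,740 units), so (k) stands. (c) is therefore removed.
Exception (d) does not apply: discharge is not routed to a licensed treatment works.
Exception (e) does not apply: the facility's floor area is 1,750 m², not below 1,450 m².
No exception is made out. Lars's plant falls within the general rule.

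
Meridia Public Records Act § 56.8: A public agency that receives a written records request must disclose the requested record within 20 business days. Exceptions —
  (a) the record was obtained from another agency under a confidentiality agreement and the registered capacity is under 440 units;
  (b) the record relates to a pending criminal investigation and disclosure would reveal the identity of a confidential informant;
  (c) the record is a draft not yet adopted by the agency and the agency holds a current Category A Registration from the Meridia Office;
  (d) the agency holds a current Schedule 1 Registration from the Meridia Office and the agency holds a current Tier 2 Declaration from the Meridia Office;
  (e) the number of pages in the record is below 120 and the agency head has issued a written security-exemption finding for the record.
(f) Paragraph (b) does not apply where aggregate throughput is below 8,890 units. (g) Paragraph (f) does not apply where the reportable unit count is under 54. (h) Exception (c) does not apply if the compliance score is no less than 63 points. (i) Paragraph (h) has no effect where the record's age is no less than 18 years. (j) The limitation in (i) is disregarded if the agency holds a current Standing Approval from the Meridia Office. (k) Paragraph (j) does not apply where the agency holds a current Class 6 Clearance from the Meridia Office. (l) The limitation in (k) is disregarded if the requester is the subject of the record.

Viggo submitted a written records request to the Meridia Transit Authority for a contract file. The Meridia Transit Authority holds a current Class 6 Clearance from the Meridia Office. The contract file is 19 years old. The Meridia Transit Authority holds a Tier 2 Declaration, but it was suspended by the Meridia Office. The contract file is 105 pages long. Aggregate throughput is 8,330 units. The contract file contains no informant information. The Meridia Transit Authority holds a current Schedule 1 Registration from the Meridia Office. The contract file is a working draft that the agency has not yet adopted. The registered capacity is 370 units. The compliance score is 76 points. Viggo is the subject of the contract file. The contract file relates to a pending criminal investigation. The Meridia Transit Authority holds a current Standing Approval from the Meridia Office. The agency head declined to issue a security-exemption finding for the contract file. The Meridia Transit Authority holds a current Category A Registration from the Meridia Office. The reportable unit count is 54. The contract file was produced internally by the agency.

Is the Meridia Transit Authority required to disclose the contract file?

Exception (a) fails — the contract file was produced internally.
Exception (b) fails — the contract file contains no informant information.
Exception (c) is satisfied on its face — the contract file is an unadopted draft; a current Category A Registration is held. But applying paragraphs (h)–(l): (h) is engaged — the compliance score is 76 points, meeting the 63 points threshold. (i) is triggered (the record's age is 19 years, meeting the 18 years threshold), but is itself disapplied by (j): (j) is triggered — a current Standing Approval is held. (k) would limit (j) — a current Class 6 Clearance is held — but (l) sets (k) aside: (l) operates against (k): Viggo is the subject of the contract file. So (c) is unavailable.
Exception (d) fails — the Tier 2 Declaration is not current.
Exception (e) requires that the agency head has issued a written security-exemption finding for the record; but the agency head declined to issue a security-exemption finding, so (e) is unavailable.
None of the exceptions is available; § 56.8 applies in full.

Yes — the Meridia Transit Authority must disclose the contract file.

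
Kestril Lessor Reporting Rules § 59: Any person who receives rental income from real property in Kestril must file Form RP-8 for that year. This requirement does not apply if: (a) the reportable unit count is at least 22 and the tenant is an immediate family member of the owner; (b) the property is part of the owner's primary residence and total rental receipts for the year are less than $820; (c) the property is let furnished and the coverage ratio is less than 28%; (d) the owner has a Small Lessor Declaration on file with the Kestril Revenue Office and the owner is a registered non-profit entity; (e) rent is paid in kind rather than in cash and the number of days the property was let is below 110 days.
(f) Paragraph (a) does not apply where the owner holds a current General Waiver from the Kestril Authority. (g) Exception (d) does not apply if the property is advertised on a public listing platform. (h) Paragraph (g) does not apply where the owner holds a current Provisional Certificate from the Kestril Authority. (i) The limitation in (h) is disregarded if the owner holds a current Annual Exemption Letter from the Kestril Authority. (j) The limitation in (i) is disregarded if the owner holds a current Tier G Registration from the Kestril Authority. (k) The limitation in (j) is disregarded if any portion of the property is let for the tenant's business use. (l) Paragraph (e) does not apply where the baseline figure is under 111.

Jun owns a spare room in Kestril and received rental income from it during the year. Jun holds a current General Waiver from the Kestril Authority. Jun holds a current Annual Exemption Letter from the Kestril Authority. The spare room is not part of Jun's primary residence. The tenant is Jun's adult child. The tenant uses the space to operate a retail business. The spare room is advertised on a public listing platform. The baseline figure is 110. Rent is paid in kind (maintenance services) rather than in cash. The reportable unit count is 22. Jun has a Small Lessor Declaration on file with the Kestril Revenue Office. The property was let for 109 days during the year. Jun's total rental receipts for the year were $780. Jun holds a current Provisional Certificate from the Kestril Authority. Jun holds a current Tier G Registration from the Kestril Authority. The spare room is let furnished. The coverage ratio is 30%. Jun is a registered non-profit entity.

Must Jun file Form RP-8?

Yes — Jun must file Form RP-8.

Exception (a)'s conditions are all satisfied: the reportable unit count is 22, meeting the 22 threshold; the tenant is an immediate family member. But: (f) operates — a current General Waiver is held. (a) is therefore removed.
Exception (b) requires that the property is part of the owner's primary residence; but the spare room is not part of the primary residence, so (b) is unavailable.
Exception (c) requires that the coverage ratio is less than 28%; but the coverage ratio is 30%, not less than 28%, so (c) is unavailable.
Exception (d) is satisfied on its face — a Small Lessor Declaration is on file; Jun is a registered non-profit. However, paragraphs (g)–(k) must be considered: (g) is engaged — the property is publicly advertised. (h) would limit (g) — a current Provisional Certificate is held — but (i) sets (h) aside: (i) operates against (h): a current Annual Exemption Letter is held. (j) is engaged (a current Tier G Registration is held), but is set aside by (k): (k) operates — the space is let for business use. Exception (d) does not apply.
Exception (e) is satisfied on its face — rent is paid in kind; the number of days the property was let is 109 days, below the 110 days limit. But: (l) operates against (e): the baseline figure is 110, under the 111 limit. Exception (e) does not apply.
No exception is made out. Jun falls within the general rule.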